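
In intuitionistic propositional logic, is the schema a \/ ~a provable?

No

This is the law of excluded middle, which is not intuitionistically valid.
A Kripke countermodel: worlds 0, 1; order generated by 0 <= 1; atoms true at each world — 0:{}; 1:{a}.
0 ||-/- a \/ ~a: neither disjunct is forced at 0.
0 lacks atom a, so 0 ||-/- a.
So the root 0 does not force the formula.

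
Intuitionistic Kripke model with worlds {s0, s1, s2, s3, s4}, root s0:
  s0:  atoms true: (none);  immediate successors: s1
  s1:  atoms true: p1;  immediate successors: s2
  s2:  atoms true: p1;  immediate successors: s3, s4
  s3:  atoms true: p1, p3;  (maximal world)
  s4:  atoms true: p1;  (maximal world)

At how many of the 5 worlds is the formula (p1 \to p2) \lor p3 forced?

1

s0: does not force it — s0 \nVdash (p1 \to p2) \lor p3: neither disjunct is forced at s0.
s1: does not force it — s1 \nVdash (p1 \to p2) \lor p3: neither disjunct is forced at s1.
s2: does not force it — s2 \nVdash (p1 \to p2) \lor p3: neither disjunct is forced at s2.
s3: forces it.
s4: does not force it.
Worlds forcing the formula: {s3}.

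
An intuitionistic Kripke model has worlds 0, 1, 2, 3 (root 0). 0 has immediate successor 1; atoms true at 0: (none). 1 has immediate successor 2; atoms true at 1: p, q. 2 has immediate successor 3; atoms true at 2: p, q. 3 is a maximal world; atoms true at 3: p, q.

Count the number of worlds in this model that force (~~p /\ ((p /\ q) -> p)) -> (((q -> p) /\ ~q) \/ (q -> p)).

0: forces it.
1: forces it.
2: forces it.
3: forces it.
Worlds forcing the formula: {0, 1, 2, 3}.

4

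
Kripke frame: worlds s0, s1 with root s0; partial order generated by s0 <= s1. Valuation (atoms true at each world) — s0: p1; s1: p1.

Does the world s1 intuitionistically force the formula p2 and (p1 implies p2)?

s1 does not force p2 and (p1 implies p2) since s1 fails p2.

No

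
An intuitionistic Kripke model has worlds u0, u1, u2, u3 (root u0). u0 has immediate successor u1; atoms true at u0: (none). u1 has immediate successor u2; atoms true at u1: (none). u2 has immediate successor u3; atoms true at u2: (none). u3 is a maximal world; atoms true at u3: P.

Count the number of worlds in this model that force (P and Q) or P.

u0: does not force it — u0 does not force (P and Q) or P: neither disjunct is forced at u0.
u1: does not force it — u1 does not force (P and Q) or P: neither disjunct is forced at u1.
u2: does not force it — u2 does not force (P and Q) or P: neither disjunct is forced at u2.
u3: forces it.
Worlds forcing the formula: {u3}.

1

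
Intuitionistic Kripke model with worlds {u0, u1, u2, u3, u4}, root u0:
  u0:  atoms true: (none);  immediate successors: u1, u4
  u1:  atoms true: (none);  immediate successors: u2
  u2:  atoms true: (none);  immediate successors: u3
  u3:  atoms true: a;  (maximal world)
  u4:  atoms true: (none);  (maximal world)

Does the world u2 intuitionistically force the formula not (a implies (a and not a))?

u2 forces not (a implies (a and not a)): no world accessible from u2 forces a implies (a and not a).

Yes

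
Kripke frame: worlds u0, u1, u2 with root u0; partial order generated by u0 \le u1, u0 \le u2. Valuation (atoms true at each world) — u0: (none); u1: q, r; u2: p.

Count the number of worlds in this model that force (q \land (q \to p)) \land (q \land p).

0

u0: does not force it — u0 \nVdash (q \land (q \to p)) \land (q \land p) since u0 fails q \land (q \to p).
u1: does not force it.
u2: does not force it.
Worlds forcing the formula: { }.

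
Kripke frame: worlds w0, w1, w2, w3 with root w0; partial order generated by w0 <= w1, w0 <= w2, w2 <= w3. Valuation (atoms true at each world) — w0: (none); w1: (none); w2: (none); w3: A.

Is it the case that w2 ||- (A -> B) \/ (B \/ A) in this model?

w2 ||-/- (A -> B) \/ (B \/ A): neither disjunct is forced at w2.
w2 ||-/- A -> B: at the accessible world w3, w3 ||- A but w3 ||-/- B.
w3 lacks atom B, so w3 ||-/- B.

No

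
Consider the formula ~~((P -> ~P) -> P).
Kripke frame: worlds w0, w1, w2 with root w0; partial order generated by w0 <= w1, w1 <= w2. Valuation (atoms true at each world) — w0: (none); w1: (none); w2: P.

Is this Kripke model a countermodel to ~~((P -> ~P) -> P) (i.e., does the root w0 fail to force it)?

No

w0 ||- ~~((P -> ~P) -> P): no world accessible from w0 forces ~((P -> ~P) -> P).
So the root w0 forces ~~((P -> ~P) -> P); the model is not a countermodel.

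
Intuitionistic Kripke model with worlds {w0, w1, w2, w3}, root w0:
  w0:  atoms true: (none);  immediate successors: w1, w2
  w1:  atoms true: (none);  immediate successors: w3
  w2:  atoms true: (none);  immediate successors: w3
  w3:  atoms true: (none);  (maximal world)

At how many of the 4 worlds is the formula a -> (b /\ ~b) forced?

w0: forces it.
w1: forces it.
w2: forces it.
w3: forces it.
Worlds forcing the formula: {w0, w1, w2, w3}.

4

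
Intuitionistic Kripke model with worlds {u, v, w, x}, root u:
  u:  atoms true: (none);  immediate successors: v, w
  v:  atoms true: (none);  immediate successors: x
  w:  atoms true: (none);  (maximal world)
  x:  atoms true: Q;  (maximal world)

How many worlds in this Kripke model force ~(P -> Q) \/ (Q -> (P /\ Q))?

1

u: does not force it — u ||-/- ~(P -> Q) \/ (Q -> (P /\ Q)): neither disjunct is forced at u.
v: does not force it — v ||-/- ~(P -> Q) \/ (Q -> (P /\ Q)): neither disjunct is forced at v.
w: forces it.
x: does not force it.
Worlds forcing the formula: {w}.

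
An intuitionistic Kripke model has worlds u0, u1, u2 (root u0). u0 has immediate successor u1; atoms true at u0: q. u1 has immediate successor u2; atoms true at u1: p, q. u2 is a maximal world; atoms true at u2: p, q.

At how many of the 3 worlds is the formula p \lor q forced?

u0: forces it.
u1: forces it.
u2: forces it.
Worlds forcing the formula: {u0, u1, u2}.

3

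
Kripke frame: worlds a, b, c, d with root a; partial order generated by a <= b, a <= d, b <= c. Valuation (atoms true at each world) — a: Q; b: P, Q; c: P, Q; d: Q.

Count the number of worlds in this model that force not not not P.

1

a: does not force it — a does not force not not not P since b is accessible from a and b forces not not P.
b: does not force it.
c: does not force it.
d: forces it.
Worlds forcing the formula: {d}.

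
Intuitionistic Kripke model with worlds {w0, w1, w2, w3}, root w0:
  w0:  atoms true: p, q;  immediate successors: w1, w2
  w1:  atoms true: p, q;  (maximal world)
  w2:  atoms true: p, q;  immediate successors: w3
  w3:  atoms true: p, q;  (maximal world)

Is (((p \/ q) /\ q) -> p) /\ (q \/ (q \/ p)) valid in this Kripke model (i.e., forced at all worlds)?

w0 ||- (((p \/ q) /\ q) -> p) /\ (q \/ (q \/ p)) since w0 forces both conjuncts.
Since the root w0 forces (((p \/ q) /\ q) -> p) /\ (q \/ (q \/ p)) and forcing is persistent (monotone upward), every world forces it.

Yes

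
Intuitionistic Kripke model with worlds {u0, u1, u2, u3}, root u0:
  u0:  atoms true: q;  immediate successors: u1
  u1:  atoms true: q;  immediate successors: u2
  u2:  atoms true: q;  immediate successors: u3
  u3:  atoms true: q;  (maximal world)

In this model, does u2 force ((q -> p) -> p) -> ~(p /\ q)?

u2 ||- ((q -> p) -> p) -> ~(p /\ q): every world accessible from u2 that forces (q -> p) -> p (namely u2, u3) also forces ~(p /\ q).

Yes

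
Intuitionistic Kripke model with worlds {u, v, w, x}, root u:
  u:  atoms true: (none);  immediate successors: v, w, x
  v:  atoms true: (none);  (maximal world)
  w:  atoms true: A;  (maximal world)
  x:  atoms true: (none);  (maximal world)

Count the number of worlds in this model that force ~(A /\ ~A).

4

u: forces it.
v: forces it.
w: forces it.
x: forces it.
Worlds forcing the formula: {u, v, w, x}.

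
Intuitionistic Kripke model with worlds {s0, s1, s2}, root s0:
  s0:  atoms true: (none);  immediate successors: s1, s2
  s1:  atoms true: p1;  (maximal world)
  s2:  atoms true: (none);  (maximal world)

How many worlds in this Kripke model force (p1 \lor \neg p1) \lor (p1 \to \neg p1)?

s0: does not force it — s0 \nVdash (p1 \lor \neg p1) \lor (p1 \to \neg p1): neither disjunct is forced at s0.
s1: forces it.
s2: forces it.
Worlds forcing the formula: {s1, s2}.

2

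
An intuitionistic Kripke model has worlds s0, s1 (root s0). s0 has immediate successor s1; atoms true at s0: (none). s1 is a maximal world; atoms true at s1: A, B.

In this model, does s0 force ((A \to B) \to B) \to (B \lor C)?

s0 \Vdash ((A \to B) \to B) \to (B \lor C): every world accessible from s0 that forces (A \to B) \to B (namely s1) also forces B \lor C.

Yes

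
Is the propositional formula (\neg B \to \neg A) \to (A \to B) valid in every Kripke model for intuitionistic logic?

No

This is the converse of contraposition, which is not intuitionistically valid.
A Kripke countermodel: worlds s0, s1; order generated by s0 \le s1; atoms true at each world — s0:{A}; s1:{A,B}.
s0 \nVdash (\neg B \to \neg A) \to (A \to B): already at s0 itself, s0 \Vdash \neg B \to \neg A but s0 \nVdash A \to B.
s0 \nVdash A \to B: already at s0 itself, s0 \Vdash A but s0 \nVdash B.
s0 lacks atom B, so s0 \nVdash B.
So the root s0 does not force the formula.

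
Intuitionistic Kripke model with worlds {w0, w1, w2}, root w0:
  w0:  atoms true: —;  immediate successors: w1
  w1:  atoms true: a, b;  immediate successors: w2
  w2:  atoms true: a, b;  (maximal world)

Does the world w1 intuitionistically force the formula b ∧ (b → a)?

w1 ⊩ b ∧ (b → a) since w1 forces both conjuncts.

Yes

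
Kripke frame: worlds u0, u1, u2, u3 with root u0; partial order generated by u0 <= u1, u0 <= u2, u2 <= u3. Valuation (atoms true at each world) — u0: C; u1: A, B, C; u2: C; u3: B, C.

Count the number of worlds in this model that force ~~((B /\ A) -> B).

4

u0: forces it.
u1: forces it.
u2: forces it.
u3: forces it.
Worlds forcing the formula: {u0, u1, u2, u3}.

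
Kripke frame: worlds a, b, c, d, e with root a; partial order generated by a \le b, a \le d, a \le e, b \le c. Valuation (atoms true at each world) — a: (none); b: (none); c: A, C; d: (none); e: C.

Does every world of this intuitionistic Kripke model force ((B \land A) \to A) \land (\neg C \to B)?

No

Not every world: a \nVdash ((B \land A) \to A) \land (\neg C \to B).
a \nVdash ((B \land A) \to A) \land (\neg C \to B) since a fails \neg C \to B.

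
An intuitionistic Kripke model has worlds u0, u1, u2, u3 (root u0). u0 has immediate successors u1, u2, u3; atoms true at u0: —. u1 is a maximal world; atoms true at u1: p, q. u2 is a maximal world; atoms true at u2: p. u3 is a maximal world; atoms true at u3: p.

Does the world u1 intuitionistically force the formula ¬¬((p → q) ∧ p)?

Yes

u1 ⊩ ¬¬((p → q) ∧ p): no world accessible from u1 forces ¬((p → q) ∧ p).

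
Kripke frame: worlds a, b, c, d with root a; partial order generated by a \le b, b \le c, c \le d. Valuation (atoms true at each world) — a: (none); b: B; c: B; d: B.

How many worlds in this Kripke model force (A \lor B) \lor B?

a: does not force it — a \nVdash (A \lor B) \lor B: neither disjunct is forced at a.
b: forces it.
c: forces it.
d: forces it.
Worlds forcing the formula: {b, c, d}.

3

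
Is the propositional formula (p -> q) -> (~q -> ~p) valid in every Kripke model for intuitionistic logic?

Yes

This is the forward direction of contraposition, which is intuitionistically derivable.
Assume p -> q and ~q. If p held then q would follow, contradicting ~q; so ~p.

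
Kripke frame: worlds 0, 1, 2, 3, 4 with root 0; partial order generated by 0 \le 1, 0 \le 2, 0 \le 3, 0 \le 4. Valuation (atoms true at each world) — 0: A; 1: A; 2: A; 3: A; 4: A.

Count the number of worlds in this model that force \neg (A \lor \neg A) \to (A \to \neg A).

0: forces it.
1: forces it.
2: forces it.
3: forces it.
4: forces it.
Worlds forcing the formula: {0, 1, 2, 3, 4}.

5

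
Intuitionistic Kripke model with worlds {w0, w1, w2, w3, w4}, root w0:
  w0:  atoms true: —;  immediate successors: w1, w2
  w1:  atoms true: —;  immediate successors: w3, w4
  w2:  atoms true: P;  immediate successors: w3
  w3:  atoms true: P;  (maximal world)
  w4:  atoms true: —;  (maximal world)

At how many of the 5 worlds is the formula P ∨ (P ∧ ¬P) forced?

2

w0: does not force it — w0 ⊮ P ∨ (P ∧ ¬P): neither disjunct is forced at w0.
w1: does not force it.
w2: forces it.
w3: forces it.
w4: does not force it.
Worlds forcing the formula: {w2, w3}.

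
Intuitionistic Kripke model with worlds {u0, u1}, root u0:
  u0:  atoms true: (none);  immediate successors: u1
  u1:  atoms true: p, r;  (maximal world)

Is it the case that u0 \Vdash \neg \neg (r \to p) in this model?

Yes

u0 \Vdash \neg \neg (r \to p): no world accessible from u0 forces \neg (r \to p).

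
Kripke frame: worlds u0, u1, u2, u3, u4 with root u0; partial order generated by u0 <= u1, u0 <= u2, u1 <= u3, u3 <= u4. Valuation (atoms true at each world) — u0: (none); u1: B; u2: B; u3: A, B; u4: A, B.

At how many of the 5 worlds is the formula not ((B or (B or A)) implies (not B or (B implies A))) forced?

1

u0: does not force it — u0 does not force not ((B or (B or A)) implies (not B or (B implies A))) since u3 is accessible from u0 and u3 forces (B or (B or A)) implies (not B or (B implies A)).
u1: does not force it.
u2: forces it.
u3: does not force it.
u4: does not force it.
Worlds forcing the formula: {u2}.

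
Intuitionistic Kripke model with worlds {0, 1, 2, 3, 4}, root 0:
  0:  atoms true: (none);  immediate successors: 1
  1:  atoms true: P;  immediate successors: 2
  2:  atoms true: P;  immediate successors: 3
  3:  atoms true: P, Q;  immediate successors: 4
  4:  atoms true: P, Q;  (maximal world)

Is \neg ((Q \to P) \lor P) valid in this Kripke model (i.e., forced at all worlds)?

No

Not every world: 0 \nVdash \neg ((Q \to P) \lor P).
0 \nVdash \neg ((Q \to P) \lor P) since 0 is accessible from 0 and 0 \Vdash (Q \to P) \lor P.
0 \Vdash (Q \to P) \lor P via the disjunct Q \to P.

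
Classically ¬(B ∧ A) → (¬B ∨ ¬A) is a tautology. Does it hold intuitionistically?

This is the constructively invalid direction of De Morgan's law for conjunction, which is not intuitionistically valid.
A Kripke countermodel: worlds a, b, c; order generated by a ≤ b, a ≤ c; atoms true at each world — a:{}; b:{B}; c:{A}.
a ⊮ ¬(B ∧ A) → (¬B ∨ ¬A): already at a itself, a ⊩ ¬(B ∧ A) but a ⊮ ¬B ∨ ¬A.
a ⊮ ¬B ∨ ¬A: neither disjunct is forced at a.
a ⊮ ¬B since b is accessible from a and b ⊩ B.
So the root a does not force the formula.

No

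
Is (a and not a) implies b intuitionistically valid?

This is an instance of ex falso quodlibet, which is intuitionistically derivable.
No world can force both a and not a, so the antecedent a and not a is never forced and the implication holds vacuously at every world.

Yes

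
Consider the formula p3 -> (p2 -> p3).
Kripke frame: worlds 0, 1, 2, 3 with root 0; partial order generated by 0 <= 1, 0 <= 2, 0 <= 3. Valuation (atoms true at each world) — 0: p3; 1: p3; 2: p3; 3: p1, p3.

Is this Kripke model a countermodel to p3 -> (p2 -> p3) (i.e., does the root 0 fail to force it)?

No

0 ||- p3 -> (p2 -> p3): every world accessible from 0 that forces p3 (namely 0, 1, 2, 3) also forces p2 -> p3.
So the root 0 forces p3 -> (p2 -> p3); the model is not a countermodel.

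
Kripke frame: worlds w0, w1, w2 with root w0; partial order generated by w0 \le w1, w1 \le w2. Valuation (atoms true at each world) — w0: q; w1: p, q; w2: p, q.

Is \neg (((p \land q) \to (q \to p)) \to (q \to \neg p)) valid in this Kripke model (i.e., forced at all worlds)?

w0 \Vdash \neg (((p \land q) \to (q \to p)) \to (q \to \neg p)): no world accessible from w0 forces ((p \land q) \to (q \to p)) \to (q \to \neg p).
Since the root w0 forces \neg (((p \land q) \to (q \to p)) \to (q \to \neg p)) and forcing is persistent (monotone upward), every world forces it.

Yes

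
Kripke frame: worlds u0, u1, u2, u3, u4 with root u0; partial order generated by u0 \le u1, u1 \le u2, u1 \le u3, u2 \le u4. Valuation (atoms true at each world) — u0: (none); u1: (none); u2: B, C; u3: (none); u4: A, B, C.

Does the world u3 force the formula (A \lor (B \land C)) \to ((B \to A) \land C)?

Yes

u3 \Vdash (A \lor (B \land C)) \to ((B \to A) \land C) vacuously: no world accessible from u3 forces the antecedent A \lor (B \land C).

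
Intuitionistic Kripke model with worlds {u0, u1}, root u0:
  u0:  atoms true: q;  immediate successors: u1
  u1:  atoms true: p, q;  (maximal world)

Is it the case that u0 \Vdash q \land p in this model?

No

u0 \nVdash q \land p since u0 fails p.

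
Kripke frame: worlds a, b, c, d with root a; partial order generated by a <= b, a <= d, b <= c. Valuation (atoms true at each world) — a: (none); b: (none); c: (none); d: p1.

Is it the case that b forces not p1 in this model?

b forces not p1: no world accessible from b forces p1.

Yes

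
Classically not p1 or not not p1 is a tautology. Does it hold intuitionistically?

No

This is the weak law of excluded middle, which is not intuitionistically valid.
A Kripke countermodel: worlds u0, u1, u2; order generated by u0 <= u1, u0 <= u2; atoms true at each world — u0:{}; u1:{p1}; u2:{}.
u0 does not force not p1 or not not p1: neither disjunct is forced at u0.
u0 does not force not p1 since u1 is accessible from u0 and u1 forces p1.
So the root u0 does not force the formula.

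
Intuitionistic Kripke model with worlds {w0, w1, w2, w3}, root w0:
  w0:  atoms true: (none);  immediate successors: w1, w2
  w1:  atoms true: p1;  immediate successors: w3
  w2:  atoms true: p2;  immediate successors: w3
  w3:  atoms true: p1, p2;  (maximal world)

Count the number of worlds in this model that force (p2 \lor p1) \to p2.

w0: does not force it — w0 \nVdash (p2 \lor p1) \to p2: at the accessible world w1, w1 \Vdash p2 \lor p1 but w1 \nVdash p2.
w1: does not force it.
w2: forces it.
w3: forces it.
Worlds forcing the formula: {w2, w3}.

2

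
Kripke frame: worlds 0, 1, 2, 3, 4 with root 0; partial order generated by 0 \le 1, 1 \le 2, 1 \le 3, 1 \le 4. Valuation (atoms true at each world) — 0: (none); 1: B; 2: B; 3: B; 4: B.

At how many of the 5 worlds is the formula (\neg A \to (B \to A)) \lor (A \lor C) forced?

0

0: does not force it — 0 \nVdash (\neg A \to (B \to A)) \lor (A \lor C): neither disjunct is forced at 0.
1: does not force it.
2: does not force it.
3: does not force it.
4: does not force it.
Worlds forcing the formula: { }.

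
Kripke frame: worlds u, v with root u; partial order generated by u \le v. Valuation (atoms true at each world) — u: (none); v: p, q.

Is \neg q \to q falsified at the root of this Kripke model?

No

u \Vdash \neg q \to q vacuously: no world accessible from u forces the antecedent \neg q.
So the root u forces \neg q \to q; the model is not a countermodel.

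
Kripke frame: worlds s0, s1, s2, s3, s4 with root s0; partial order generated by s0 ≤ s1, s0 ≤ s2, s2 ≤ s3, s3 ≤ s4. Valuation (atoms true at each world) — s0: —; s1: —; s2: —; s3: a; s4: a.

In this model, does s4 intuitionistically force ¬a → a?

s4 ⊩ ¬a → a vacuously: no world accessible from s4 forces the antecedent ¬a.

Yes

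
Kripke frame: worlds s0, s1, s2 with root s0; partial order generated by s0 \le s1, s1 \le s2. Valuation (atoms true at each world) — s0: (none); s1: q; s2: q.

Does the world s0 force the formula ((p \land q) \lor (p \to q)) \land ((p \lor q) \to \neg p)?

Yes

s0 \Vdash ((p \land q) \lor (p \to q)) \land ((p \lor q) \to \neg p) since s0 forces both conjuncts.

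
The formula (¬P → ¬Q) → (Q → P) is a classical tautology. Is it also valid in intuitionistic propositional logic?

No

This is the converse of contraposition, which is not intuitionistically valid.
A Kripke countermodel: worlds w0, w1; order generated by w0 ≤ w1; atoms true at each world — w0:{Q}; w1:{P,Q}.
w0 ⊮ (¬P → ¬Q) → (Q → P): already at w0 itself, w0 ⊩ ¬P → ¬Q but w0 ⊮ Q → P.
w0 ⊮ Q → P: already at w0 itself, w0 ⊩ Q but w0 ⊮ P.
w0 lacks atom P, so w0 ⊮ P.
So the root w0 does not force the formula.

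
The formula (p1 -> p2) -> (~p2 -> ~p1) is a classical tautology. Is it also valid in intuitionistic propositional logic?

Yes

This is the forward direction of contraposition, which is intuitionistically derivable.
Assume p1 -> p2 and ~p2. If p1 held then p2 would follow, contradicting ~p2; so ~p1.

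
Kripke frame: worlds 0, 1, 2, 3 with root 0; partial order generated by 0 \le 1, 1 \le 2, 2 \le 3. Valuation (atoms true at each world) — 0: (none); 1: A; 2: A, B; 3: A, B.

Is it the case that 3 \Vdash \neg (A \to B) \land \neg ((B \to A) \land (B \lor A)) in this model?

3 \nVdash \neg (A \to B) \land \neg ((B \to A) \land (B \lor A)) since 3 fails \neg (A \to B).

No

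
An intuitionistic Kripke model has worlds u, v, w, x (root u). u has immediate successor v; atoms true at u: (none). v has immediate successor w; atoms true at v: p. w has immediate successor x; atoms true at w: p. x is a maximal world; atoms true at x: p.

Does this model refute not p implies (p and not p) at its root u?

u forces not p implies (p and not p) vacuously: no world accessible from u forces the antecedent not p.
So the root u forces not p implies (p and not p); the model is not a countermodel.

No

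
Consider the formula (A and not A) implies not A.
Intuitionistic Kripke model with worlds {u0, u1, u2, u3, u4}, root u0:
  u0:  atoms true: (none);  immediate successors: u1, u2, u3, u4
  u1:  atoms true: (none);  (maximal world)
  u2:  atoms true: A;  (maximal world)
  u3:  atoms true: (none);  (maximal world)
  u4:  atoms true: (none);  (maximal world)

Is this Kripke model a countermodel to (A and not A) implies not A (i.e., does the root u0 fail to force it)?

u0 forces (A and not A) implies not A vacuously: no world accessible from u0 forces the antecedent A and not A.
So the root u0 forces (A and not A) implies not A; the model is not a countermodel.

No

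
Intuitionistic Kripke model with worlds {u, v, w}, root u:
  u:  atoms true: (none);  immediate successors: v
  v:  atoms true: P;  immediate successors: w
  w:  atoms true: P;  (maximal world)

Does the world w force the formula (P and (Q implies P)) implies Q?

w does not force (P and (Q implies P)) implies Q: already at w itself, w forces P and (Q implies P) but w does not force Q.
w lacks atom Q, so w does not force Q.

No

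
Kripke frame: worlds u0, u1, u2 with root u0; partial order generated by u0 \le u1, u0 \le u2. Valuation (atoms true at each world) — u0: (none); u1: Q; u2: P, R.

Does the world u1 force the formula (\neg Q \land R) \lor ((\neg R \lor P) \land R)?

u1 \nVdash (\neg Q \land R) \lor ((\neg R \lor P) \land R): neither disjunct is forced at u1.
u1 \nVdash \neg Q \land R since u1 fails \neg Q.

No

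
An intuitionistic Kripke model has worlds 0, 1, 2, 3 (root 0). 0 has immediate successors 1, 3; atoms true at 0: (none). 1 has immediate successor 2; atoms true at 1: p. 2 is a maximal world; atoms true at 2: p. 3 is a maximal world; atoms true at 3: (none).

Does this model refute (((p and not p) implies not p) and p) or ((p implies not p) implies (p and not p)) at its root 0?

0 does not force (((p and not p) implies not p) and p) or ((p implies not p) implies (p and not p)): neither disjunct is forced at 0.
0 does not force ((p and not p) implies not p) and p since 0 fails p.
So the root 0 does not force (((p and not p) implies not p) and p) or ((p implies not p) implies (p and not p)); the model is a countermodel.

Yes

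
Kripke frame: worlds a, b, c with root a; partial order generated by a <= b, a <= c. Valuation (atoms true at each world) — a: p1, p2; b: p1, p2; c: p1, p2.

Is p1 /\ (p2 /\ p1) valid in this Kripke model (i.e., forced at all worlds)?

Yes

a ||- p1 /\ (p2 /\ p1) since a forces both conjuncts.
Since the root a forces p1 /\ (p2 /\ p1) and forcing is persistent (monotone upward), every world forces it.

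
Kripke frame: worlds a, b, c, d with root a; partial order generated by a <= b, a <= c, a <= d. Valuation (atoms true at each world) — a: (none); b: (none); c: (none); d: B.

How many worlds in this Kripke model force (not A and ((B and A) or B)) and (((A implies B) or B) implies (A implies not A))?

a: does not force it — a does not force (not A and ((B and A) or B)) and (((A implies B) or B) implies (A implies not A)) since a fails not A and ((B and A) or B).
b: does not force it — b does not force (not A and ((B and A) or B)) and (((A implies B) or B) implies (A implies not A)) since b fails not A and ((B and A) or B).
c: does not force it.
d: forces it.
Worlds forcing the formula: {d}.

1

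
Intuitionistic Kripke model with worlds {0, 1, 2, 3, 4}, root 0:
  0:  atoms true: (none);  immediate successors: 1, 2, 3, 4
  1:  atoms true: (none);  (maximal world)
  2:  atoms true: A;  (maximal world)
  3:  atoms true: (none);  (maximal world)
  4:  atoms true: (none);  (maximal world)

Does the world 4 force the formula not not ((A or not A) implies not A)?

4 forces not not ((A or not A) implies not A): no world accessible from 4 forces not ((A or not A) implies not A).

Yes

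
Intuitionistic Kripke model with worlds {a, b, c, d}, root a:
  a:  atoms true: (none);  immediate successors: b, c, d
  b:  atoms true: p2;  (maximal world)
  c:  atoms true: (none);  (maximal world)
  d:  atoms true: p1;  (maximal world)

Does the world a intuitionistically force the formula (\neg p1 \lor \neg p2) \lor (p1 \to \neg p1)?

No

a \nVdash (\neg p1 \lor \neg p2) \lor (p1 \to \neg p1): neither disjunct is forced at a.
a \nVdash \neg p1 \lor \neg p2: neither disjunct is forced at a.
a \nVdash \neg p1 since d is accessible from a and d \Vdash p1.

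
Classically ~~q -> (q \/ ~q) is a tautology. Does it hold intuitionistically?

No

This is a variant of double-negation elimination (deriving excluded middle from double negation), which is not intuitionistically valid.
A Kripke countermodel: worlds u0, u1; order generated by u0 <= u1; atoms true at each world — u0:{}; u1:{q}.
u0 ||-/- ~~q -> (q \/ ~q): already at u0 itself, u0 ||- ~~q but u0 ||-/- q \/ ~q.
u0 ||-/- q \/ ~q: neither disjunct is forced at u0.
u0 lacks atom q, so u0 ||-/- q.
So the root u0 does not force the formula.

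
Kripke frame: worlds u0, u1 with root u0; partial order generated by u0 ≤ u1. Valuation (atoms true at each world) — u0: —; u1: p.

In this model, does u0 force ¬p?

No

u0 ⊮ ¬p since u1 is accessible from u0 and u1 ⊩ p.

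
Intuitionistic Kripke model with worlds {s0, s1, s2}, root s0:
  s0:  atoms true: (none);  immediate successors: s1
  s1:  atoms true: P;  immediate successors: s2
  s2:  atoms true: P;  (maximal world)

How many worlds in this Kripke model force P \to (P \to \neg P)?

0

s0: does not force it — s0 \nVdash P \to (P \to \neg P): at the accessible world s1, s1 \Vdash P but s1 \nVdash P \to \neg P.
s1: does not force it.
s2: does not force it.
Worlds forcing the formula: { }.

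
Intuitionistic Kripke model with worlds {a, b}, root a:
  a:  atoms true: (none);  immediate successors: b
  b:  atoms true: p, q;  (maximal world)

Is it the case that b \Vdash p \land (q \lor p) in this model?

b \Vdash p \land (q \lor p) since b forces both conjuncts.

Yes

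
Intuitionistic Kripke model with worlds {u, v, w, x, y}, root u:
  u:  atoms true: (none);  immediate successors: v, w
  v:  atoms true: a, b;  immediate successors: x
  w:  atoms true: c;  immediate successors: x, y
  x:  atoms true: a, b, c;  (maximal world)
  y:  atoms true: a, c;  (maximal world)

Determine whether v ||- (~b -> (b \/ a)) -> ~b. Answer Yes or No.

No

v ||-/- (~b -> (b \/ a)) -> ~b: already at v itself, v ||- ~b -> (b \/ a) but v ||-/- ~b.
v ||-/- ~b since v is accessible from v and v ||- b.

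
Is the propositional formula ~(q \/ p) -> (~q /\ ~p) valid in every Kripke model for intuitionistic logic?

This is a constructively valid De Morgan direction (negated disjunction to conjunction of negations), which is intuitionistically derivable.
From ~(q \/ p): if q held then q \/ p would, contradiction — so ~q; similarly ~p.

Yes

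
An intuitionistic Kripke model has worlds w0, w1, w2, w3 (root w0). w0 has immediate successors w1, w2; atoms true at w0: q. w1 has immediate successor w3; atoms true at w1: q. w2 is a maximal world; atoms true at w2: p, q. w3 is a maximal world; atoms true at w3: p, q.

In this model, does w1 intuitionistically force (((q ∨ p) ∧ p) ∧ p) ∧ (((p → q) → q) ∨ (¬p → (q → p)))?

No

w1 ⊮ (((q ∨ p) ∧ p) ∧ p) ∧ (((p → q) → q) ∨ (¬p → (q → p))) since w1 fails ((q ∨ p) ∧ p) ∧ p.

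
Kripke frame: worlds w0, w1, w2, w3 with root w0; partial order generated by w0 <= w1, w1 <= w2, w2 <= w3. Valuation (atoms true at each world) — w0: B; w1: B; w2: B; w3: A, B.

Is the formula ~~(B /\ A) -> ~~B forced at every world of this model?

w0 ||- ~~(B /\ A) -> ~~B: every world accessible from w0 that forces ~~(B /\ A) (namely w0, w1, w2, w3) also forces ~~B.
Since the root w0 forces ~~(B /\ A) -> ~~B and forcing is persistent (monotone upward), every world forces it.

Yes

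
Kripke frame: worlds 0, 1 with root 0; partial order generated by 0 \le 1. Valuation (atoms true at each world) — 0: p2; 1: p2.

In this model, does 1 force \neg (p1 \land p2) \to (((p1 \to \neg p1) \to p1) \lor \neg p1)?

1 \Vdash \neg (p1 \land p2) \to (((p1 \to \neg p1) \to p1) \lor \neg p1): every world accessible from 1 that forces \neg (p1 \land p2) (namely 1) also forces ((p1 \to \neg p1) \to p1) \lor \neg p1.

Yes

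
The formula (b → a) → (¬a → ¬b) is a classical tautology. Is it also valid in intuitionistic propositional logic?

Yes

This is the forward direction of contraposition, which is intuitionistically derivable.
Assume b → a and ¬a. If b held then a would follow, contradicting ¬a; so ¬b.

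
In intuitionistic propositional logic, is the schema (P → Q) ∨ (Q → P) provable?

No

This is the Gödel–Dummett linearity axiom, which is not intuitionistically valid.
A Kripke countermodel: worlds w0, w1, w2; order generated by w0 ≤ w1, w0 ≤ w2; atoms true at each world — w0:{}; w1:{P}; w2:{Q}.
w0 ⊮ (P → Q) ∨ (Q → P): neither disjunct is forced at w0.
w0 ⊮ P → Q: at the accessible world w1, w1 ⊩ P but w1 ⊮ Q.
w1 lacks atom Q, so w1 ⊮ Q.
So the root w0 does not force the formula.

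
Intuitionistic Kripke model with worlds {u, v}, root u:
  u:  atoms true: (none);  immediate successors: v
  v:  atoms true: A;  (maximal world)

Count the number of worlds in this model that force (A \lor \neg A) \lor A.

u: does not force it — u \nVdash (A \lor \neg A) \lor A: neither disjunct is forced at u.
v: forces it.
Worlds forcing the formula: {v}.

1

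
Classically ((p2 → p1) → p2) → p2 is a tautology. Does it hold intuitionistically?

No

This is Peirce's law, which is not intuitionistically valid.
A Kripke countermodel: worlds 0, 1; order generated by 0 ≤ 1; atoms true at each world — 0:{}; 1:{p2}.
0 ⊮ ((p2 → p1) → p2) → p2: already at 0 itself, 0 ⊩ (p2 → p1) → p2 but 0 ⊮ p2.
0 lacks atom p2, so 0 ⊮ p2.
So the root 0 does not force the formula.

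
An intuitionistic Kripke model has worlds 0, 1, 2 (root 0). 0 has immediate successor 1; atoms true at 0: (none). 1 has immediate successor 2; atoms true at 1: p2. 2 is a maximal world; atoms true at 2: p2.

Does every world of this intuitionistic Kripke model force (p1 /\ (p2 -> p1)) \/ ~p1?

0 ||- (p1 /\ (p2 -> p1)) \/ ~p1 via the disjunct ~p1.
Since the root 0 forces (p1 /\ (p2 -> p1)) \/ ~p1 and forcing is persistent (monotone upward), every world forces it.

Yes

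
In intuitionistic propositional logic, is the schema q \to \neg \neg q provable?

Yes

This is double-negation introduction, which is intuitionistically derivable.
If a world forces q then every accessible world forces q (persistence), so none forces \neg q; hence \neg \neg q.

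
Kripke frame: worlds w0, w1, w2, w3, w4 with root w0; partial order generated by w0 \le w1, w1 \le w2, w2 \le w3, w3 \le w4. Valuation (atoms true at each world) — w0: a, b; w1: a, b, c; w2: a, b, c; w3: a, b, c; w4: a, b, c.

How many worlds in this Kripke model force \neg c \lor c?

w0: does not force it — w0 \nVdash \neg c \lor c: neither disjunct is forced at w0.
w1: forces it.
w2: forces it.
w3: forces it.
w4: forces it.
Worlds forcing the formula: {w1, w2, w3, w4}.

4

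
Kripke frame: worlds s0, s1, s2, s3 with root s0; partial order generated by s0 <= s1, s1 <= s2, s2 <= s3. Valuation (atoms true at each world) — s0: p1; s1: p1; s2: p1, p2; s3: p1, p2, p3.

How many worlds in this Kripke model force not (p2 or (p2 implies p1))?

s0: does not force it — s0 does not force not (p2 or (p2 implies p1)) since s0 is accessible from s0 and s0 forces p2 or (p2 implies p1).
s1: does not force it — s1 does not force not (p2 or (p2 implies p1)) since s1 is accessible from s1 and s1 forces p2 or (p2 implies p1).
s2: does not force it.
s3: does not force it.
Worlds forcing the formula: { }.

0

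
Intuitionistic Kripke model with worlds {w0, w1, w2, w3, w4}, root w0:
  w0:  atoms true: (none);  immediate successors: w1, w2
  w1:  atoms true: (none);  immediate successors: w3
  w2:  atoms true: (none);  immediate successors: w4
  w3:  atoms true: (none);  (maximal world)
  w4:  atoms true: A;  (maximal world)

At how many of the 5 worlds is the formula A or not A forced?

3

w0: does not force it — w0 does not force A or not A: neither disjunct is forced at w0.
w1: forces it.
w2: does not force it.
w3: forces it.
w4: forces it.
Worlds forcing the formula: {w1, w3, w4}.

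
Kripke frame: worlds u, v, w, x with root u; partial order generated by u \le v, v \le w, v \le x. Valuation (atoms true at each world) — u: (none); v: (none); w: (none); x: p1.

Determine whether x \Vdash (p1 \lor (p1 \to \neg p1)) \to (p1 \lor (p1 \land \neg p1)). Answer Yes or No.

Yes

x \Vdash (p1 \lor (p1 \to \neg p1)) \to (p1 \lor (p1 \land \neg p1)): every world accessible from x that forces p1 \lor (p1 \to \neg p1) (namely x) also forces p1 \lor (p1 \land \neg p1).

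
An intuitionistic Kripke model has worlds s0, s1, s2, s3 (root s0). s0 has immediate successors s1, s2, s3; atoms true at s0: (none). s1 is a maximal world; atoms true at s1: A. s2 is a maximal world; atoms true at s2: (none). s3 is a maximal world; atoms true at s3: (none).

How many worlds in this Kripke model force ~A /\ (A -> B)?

2

s0: does not force it — s0 ||-/- ~A /\ (A -> B) since s0 fails ~A.
s1: does not force it.
s2: forces it.
s3: forces it.
Worlds forcing the formula: {s2, s3}.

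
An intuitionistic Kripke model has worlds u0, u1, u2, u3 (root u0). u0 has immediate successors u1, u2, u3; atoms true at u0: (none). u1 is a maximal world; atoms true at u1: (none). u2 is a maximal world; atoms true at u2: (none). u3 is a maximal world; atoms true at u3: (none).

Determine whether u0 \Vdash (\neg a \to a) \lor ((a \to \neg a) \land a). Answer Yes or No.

u0 \nVdash (\neg a \to a) \lor ((a \to \neg a) \land a): neither disjunct is forced at u0.
u0 \nVdash \neg a \to a: already at u0 itself, u0 \Vdash \neg a but u0 \nVdash a.
u0 lacks atom a, so u0 \nVdash a.

No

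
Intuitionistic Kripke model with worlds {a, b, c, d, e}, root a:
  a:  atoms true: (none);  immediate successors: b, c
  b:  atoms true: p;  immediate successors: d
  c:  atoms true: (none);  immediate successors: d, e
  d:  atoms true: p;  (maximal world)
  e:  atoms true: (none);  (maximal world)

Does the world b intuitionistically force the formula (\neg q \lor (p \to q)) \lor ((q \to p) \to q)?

Yes

b \Vdash (\neg q \lor (p \to q)) \lor ((q \to p) \to q) via the disjunct \neg q \lor (p \to q).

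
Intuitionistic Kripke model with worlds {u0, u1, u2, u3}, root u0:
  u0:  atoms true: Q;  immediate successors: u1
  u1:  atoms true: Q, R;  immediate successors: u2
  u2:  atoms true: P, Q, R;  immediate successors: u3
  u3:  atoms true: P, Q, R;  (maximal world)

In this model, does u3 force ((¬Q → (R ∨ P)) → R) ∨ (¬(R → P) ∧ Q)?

u3 ⊩ ((¬Q → (R ∨ P)) → R) ∨ (¬(R → P) ∧ Q) via the disjunct (¬Q → (R ∨ P)) → R.

Yes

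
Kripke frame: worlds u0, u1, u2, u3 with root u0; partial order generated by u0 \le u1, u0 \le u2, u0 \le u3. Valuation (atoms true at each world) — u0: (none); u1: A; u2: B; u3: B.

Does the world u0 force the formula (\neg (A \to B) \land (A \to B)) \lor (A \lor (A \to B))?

u0 \nVdash (\neg (A \to B) \land (A \to B)) \lor (A \lor (A \to B)): neither disjunct is forced at u0.
u0 \nVdash \neg (A \to B) \land (A \to B) since u0 fails \neg (A \to B).

No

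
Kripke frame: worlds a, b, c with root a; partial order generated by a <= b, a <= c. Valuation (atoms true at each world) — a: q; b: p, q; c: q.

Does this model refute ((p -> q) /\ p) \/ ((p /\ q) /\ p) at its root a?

Yes

a ||-/- ((p -> q) /\ p) \/ ((p /\ q) /\ p): neither disjunct is forced at a.
a ||-/- (p -> q) /\ p since a fails p.
So the root a does not force ((p -> q) /\ p) \/ ((p /\ q) /\ p); the model is a countermodel.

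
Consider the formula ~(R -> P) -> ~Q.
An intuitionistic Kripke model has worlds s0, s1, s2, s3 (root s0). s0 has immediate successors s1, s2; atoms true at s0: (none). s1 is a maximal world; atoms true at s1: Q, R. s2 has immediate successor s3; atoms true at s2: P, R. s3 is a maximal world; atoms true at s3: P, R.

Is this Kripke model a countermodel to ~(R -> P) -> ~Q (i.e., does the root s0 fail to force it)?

s0 ||-/- ~(R -> P) -> ~Q: at the accessible world s1, s1 ||- ~(R -> P) but s1 ||-/- ~Q.
s1 ||-/- ~Q since s1 is accessible from s1 and s1 ||- Q.
So the root s0 does not force ~(R -> P) -> ~Q; the model is a countermodel.

Yes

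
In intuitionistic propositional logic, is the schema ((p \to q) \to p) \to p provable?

No

This is Peirce's law, which is not intuitionistically valid.
A Kripke countermodel: worlds s0, s1; order generated by s0 \le s1; atoms true at each world — s0:{}; s1:{p}.
s0 \nVdash ((p \to q) \to p) \to p: already at s0 itself, s0 \Vdash (p \to q) \to p but s0 \nVdash p.
s0 lacks atom p, so s0 \nVdash p.
So the root s0 does not force the formula.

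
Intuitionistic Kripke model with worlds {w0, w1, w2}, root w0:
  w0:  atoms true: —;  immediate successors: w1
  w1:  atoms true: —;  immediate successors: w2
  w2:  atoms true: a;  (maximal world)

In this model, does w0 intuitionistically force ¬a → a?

Yes

w0 ⊩ ¬a → a vacuously: no world accessible from w0 forces the antecedent ¬a.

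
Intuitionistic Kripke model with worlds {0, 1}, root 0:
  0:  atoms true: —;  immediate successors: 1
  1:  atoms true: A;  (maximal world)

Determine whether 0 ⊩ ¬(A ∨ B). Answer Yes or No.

0 ⊮ ¬(A ∨ B) since 1 is accessible from 0 and 1 ⊩ A ∨ B.
1 ⊩ A ∨ B via the disjunct A.

No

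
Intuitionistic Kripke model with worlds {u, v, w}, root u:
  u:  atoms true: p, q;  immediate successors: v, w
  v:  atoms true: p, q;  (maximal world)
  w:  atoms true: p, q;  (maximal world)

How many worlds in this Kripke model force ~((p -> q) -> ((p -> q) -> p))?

u: does not force it — u ||-/- ~((p -> q) -> ((p -> q) -> p)) since u is accessible from u and u ||- (p -> q) -> ((p -> q) -> p).
v: does not force it — v ||-/- ~((p -> q) -> ((p -> q) -> p)) since v is accessible from v and v ||- (p -> q) -> ((p -> q) -> p).
w: does not force it — w ||-/- ~((p -> q) -> ((p -> q) -> p)) since w is accessible from w and w ||- (p -> q) -> ((p -> q) -> p).
Worlds forcing the formula: { }.

0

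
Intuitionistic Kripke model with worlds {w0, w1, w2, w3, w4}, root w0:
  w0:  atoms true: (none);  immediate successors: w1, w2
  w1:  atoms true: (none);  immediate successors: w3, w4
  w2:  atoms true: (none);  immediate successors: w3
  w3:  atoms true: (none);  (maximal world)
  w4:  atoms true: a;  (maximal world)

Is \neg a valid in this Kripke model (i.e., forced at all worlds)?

Not every world: w0 \nVdash \neg a.
w0 \nVdash \neg a since w4 is accessible from w0 and w4 \Vdash a.

No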